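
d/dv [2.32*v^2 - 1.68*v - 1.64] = 4.64*v - 1.68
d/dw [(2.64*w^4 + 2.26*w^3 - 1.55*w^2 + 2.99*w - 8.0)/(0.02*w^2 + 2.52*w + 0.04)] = (0.1056*w^5 + 20.0036*w^4 + 11.8128*w^3 - 3.6946*w^2 + 0.196000000000001*w + 20.2796)/(0.0004*w^4 + 0.1008*w^3 + 6.352*w^2 + 0.2016*w + 0.0016)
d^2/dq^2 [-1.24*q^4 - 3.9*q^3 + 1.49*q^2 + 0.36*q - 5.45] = -14.88*q^2 - 23.4*q + 2.98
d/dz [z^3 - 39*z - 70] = 3*z^2 - 39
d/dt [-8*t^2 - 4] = -16*t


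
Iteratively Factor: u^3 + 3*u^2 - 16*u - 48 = (u + 3)*(u^2 - 16) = (u - 4)*(u + 3)*(u + 4)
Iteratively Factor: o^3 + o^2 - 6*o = (o + 3)*(o^2 - 2*o) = o*(o + 3)*(o - 2)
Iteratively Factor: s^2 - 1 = (s + 1)*(s - 1)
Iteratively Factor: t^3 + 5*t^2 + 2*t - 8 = (t + 2)*(t^2 + 3*t - 4) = (t - 1)*(t + 2)*(t + 4)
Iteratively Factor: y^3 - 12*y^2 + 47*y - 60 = (y - 4)*(y^2 - 8*y + 15) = (y - 5)*(y - 4)*(y - 3)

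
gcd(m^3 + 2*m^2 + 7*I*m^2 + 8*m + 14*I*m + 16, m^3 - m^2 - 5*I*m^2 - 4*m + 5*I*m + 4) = m - I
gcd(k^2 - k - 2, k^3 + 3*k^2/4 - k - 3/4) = k + 1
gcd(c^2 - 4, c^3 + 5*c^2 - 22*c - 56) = c + 2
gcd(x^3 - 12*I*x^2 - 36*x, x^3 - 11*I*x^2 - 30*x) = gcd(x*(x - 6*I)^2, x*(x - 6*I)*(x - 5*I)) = x^2 - 6*I*x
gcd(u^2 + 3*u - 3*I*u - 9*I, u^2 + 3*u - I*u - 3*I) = u + 3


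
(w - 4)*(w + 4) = w^2 - 16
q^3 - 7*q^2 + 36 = (q - 6)*(q - 3)*(q + 2)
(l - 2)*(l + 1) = l^2 - l - 2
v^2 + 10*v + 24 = (v + 4)*(v + 6)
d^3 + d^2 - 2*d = d*(d - 1)*(d + 2)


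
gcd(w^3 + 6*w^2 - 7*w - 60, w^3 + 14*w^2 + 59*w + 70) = w + 5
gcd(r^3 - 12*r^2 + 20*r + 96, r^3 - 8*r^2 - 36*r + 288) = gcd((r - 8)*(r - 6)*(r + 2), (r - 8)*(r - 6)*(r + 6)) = r^2 - 14*r + 48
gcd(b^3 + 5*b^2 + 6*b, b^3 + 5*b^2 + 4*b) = b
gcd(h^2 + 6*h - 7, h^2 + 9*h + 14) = h + 7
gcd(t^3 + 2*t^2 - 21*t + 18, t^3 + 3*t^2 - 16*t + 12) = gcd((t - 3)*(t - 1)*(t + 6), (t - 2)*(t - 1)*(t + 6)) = t^2 + 5*t - 6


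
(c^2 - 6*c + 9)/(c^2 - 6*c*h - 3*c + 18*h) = (c - 3)/(c - 6*h)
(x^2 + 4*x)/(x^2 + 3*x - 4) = x/(x - 1)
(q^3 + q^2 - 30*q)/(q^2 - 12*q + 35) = q*(q + 6)/(q - 7)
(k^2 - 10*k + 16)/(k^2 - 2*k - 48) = (k - 2)/(k + 6)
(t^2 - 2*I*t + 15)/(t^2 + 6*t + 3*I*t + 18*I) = (t - 5*I)/(t + 6)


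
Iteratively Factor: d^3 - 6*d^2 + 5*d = (d - 1)*(d^2 - 5*d) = d*(d - 1)*(d - 5)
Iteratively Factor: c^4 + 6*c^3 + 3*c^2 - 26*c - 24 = (c + 3)*(c^3 + 3*c^2 - 6*c - 8) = (c - 2)*(c + 3)*(c^2 + 5*c + 4) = (c - 2)*(c + 1)*(c + 3)*(c + 4)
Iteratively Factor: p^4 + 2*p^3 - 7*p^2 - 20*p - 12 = (p + 1)*(p^3 + p^2 - 8*p - 12) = (p - 3)*(p + 1)*(p^2 + 4*p + 4) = (p - 3)*(p + 1)*(p + 2)*(p + 2)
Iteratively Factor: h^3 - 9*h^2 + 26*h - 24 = (h - 4)*(h^2 - 5*h + 6) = (h - 4)*(h - 3)*(h - 2)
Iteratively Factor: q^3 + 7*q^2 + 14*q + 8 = (q + 4)*(q^2 + 3*q + 2) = (q + 1)*(q + 4)*(q + 2)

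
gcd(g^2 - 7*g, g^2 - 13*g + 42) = g - 7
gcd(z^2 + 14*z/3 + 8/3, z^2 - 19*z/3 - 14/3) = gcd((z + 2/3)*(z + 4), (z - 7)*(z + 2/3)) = z + 2/3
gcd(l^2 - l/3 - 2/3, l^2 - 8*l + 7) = l - 1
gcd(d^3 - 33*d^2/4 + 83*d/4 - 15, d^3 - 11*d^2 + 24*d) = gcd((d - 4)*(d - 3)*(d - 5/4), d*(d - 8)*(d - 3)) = d - 3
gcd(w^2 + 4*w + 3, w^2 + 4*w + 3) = w^2 + 4*w + 3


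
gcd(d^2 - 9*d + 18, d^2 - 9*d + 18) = d^2 - 9*d + 18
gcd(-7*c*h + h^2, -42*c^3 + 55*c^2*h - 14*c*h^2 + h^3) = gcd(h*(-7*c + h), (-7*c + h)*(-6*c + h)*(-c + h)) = 7*c - h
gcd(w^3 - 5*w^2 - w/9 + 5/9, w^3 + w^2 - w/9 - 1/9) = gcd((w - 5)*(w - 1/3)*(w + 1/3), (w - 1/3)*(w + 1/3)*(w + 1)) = w^2 - 1/9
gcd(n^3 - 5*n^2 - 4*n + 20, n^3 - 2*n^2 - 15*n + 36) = 1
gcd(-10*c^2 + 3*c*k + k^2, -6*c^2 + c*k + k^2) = 2*c - k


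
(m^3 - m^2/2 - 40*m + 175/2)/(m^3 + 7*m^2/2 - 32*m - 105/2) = (2*m - 5)/(2*m + 3)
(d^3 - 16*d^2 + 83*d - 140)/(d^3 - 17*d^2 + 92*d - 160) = (d - 7)/(d - 8)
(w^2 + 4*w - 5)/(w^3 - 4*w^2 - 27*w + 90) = (w - 1)/(w^2 - 9*w + 18)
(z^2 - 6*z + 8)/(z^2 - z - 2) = (z - 4)/(z + 1)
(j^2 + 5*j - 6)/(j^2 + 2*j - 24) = (j - 1)/(j - 4)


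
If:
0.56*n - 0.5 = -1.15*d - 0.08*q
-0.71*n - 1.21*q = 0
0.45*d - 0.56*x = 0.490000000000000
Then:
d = 1.24444444444444*x + 1.08888888888889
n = -2.78937571592211*x - 1.46615478235968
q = 1.63674112256586*x + 0.860305698739977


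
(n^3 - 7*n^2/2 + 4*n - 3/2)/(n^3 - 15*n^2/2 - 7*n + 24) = (n^2 - 2*n + 1)/(n^2 - 6*n - 16)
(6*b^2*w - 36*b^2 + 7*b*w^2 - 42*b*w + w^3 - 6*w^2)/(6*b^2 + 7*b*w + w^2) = w - 6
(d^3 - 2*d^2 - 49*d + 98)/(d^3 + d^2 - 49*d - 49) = (d - 2)/(d + 1)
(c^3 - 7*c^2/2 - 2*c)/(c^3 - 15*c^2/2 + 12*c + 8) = c/(c - 4)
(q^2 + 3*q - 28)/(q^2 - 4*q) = (q + 7)/q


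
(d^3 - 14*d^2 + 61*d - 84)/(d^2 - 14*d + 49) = (d^2 - 7*d + 12)/(d - 7)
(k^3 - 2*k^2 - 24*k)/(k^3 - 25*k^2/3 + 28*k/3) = 3*(k^2 - 2*k - 24)/(3*k^2 - 25*k + 28)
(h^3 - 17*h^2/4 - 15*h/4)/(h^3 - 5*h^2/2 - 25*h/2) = (4*h + 3)/(2*(2*h + 5))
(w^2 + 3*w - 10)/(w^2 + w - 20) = (w - 2)/(w - 4)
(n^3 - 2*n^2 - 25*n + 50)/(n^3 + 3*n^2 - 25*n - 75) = (n - 2)/(n + 3)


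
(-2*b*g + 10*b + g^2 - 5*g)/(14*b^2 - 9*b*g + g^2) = (5 - g)/(7*b - g)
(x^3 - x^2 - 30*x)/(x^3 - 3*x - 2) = x*(-x^2 + x + 30)/(-x^3 + 3*x + 2)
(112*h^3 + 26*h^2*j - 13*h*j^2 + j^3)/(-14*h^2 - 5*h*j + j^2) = -8*h + j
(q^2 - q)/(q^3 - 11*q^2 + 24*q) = (q - 1)/(q^2 - 11*q + 24)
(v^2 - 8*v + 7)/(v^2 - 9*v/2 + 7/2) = 2*(v - 7)/(2*v - 7)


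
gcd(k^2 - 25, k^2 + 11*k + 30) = k + 5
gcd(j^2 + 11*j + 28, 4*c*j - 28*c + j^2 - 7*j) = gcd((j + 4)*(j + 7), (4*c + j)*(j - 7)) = 1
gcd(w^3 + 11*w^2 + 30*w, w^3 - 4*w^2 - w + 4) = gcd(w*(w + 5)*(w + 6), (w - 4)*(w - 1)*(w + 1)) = 1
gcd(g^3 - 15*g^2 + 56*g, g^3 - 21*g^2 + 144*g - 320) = g - 8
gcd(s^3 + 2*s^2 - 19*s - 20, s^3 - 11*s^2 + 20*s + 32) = s^2 - 3*s - 4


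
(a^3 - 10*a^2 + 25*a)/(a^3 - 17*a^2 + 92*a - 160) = a*(a - 5)/(a^2 - 12*a + 32)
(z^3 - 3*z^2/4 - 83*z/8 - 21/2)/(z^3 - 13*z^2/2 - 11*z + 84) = (8*z^2 + 26*z + 21)/(4*(2*z^2 - 5*z - 42))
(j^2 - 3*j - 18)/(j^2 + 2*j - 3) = (j - 6)/(j - 1)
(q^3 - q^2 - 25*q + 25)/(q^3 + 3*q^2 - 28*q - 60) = (q^2 + 4*q - 5)/(q^2 + 8*q + 12)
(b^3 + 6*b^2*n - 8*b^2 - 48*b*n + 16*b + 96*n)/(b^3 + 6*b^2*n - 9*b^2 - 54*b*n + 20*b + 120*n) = (b - 4)/(b - 5)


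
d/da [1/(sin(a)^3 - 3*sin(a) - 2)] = 3*cos(a)^3/((sin(a) - 2)^2*(sin(a) + 1)^4)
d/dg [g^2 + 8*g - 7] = 2*g + 8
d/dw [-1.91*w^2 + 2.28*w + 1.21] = 2.28 - 3.82*w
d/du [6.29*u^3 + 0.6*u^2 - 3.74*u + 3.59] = 18.87*u^2 + 1.2*u - 3.74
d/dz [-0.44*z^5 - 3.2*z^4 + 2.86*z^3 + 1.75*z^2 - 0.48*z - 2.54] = -2.2*z^4 - 12.8*z^3 + 8.58*z^2 + 3.5*z - 0.48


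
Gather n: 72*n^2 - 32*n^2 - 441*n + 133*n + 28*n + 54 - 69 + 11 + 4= 40*n^2 - 280*n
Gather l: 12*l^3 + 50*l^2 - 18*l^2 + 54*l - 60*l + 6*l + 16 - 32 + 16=12*l^3 + 32*l^2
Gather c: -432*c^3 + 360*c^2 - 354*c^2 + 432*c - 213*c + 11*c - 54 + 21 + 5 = -432*c^3 + 6*c^2 + 230*c - 28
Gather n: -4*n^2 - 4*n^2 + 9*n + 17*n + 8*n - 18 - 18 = -8*n^2 + 34*n - 36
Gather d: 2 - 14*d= 2 - 14*d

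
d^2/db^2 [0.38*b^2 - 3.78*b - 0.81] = 0.760000000000000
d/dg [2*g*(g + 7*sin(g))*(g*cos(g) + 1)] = -2*g^3*sin(g) + 6*g^2*cos(g) + 14*g^2*cos(2*g) + 14*g*sin(2*g) + 14*g*cos(g) + 4*g + 14*sin(g)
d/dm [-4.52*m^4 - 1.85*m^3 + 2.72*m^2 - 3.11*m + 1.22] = -18.08*m^3 - 5.55*m^2 + 5.44*m - 3.11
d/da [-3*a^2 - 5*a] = -6*a - 5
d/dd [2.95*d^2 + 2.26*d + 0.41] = 5.9*d + 2.26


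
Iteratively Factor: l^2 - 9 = (l + 3)*(l - 3)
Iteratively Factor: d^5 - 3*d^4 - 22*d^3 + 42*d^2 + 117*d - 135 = (d + 3)*(d^4 - 6*d^3 - 4*d^2 + 54*d - 45) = (d - 5)*(d + 3)*(d^3 - d^2 - 9*d + 9) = (d - 5)*(d - 1)*(d + 3)*(d^2 - 9) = (d - 5)*(d - 1)*(d + 3)^2*(d - 3)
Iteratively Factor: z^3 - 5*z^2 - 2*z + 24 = (z - 3)*(z^2 - 2*z - 8) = (z - 3)*(z + 2)*(z - 4)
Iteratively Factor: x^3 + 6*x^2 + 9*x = (x + 3)*(x^2 + 3*x) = x*(x + 3)*(x + 3)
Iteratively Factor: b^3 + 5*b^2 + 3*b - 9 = (b + 3)*(b^2 + 2*b - 3) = (b - 1)*(b + 3)*(b + 3)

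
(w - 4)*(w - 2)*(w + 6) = w^3 - 28*w + 48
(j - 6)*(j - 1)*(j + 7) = j^3 - 43*j + 42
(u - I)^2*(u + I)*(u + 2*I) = u^4 + I*u^3 + 3*u^2 + I*u + 2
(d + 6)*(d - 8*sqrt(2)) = d^2 - 8*sqrt(2)*d + 6*d - 48*sqrt(2)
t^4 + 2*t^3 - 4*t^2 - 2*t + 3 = (t - 1)^2*(t + 1)*(t + 3)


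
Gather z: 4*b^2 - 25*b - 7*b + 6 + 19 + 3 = 4*b^2 - 32*b + 28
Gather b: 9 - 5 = 4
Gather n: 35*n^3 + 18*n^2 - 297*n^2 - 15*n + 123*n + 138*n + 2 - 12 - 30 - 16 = 35*n^3 - 279*n^2 + 246*n - 56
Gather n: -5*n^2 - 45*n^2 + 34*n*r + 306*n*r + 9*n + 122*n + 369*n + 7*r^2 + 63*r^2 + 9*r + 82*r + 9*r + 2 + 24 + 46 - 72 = -50*n^2 + n*(340*r + 500) + 70*r^2 + 100*r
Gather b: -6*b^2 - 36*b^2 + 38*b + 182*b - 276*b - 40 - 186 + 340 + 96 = -42*b^2 - 56*b + 210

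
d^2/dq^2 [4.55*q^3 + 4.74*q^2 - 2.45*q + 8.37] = 27.3*q + 9.48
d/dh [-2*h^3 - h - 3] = -6*h^2 - 1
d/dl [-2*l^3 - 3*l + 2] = -6*l^2 - 3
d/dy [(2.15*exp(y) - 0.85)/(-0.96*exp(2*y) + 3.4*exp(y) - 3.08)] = (2.064*exp(2*y) - 1.632*exp(y) - 3.732)*exp(y)/(0.9216*exp(4*y) - 6.528*exp(3*y) + 17.4736*exp(2*y) - 20.944*exp(y) + 9.4864)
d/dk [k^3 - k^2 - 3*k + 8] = 3*k^2 - 2*k - 3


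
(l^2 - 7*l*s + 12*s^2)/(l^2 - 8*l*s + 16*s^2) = (-l + 3*s)/(-l + 4*s)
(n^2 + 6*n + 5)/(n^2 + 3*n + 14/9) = 9*(n^2 + 6*n + 5)/(9*n^2 + 27*n + 14)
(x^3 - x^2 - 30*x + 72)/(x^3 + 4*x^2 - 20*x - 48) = (x - 3)/(x + 2)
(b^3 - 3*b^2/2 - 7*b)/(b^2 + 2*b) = b - 7/2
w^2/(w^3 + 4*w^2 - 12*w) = w/(w^2 + 4*w - 12)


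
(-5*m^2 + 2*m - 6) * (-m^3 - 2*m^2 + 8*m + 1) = 5*m^5 + 8*m^4 - 38*m^3 + 23*m^2 - 46*m - 6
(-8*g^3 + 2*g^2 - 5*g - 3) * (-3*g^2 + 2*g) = 24*g^5 - 22*g^4 + 19*g^3 - g^2 - 6*g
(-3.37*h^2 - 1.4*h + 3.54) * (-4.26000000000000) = 14.3562*h^2 + 5.964*h - 15.0804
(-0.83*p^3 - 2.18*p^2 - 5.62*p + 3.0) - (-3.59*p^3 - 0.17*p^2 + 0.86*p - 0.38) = 2.76*p^3 - 2.01*p^2 - 6.48*p + 3.38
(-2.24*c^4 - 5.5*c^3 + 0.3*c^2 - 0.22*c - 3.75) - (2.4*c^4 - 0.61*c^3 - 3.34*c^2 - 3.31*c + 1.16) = -4.64*c^4 - 4.89*c^3 + 3.64*c^2 + 3.09*c - 4.91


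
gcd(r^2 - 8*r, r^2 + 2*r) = r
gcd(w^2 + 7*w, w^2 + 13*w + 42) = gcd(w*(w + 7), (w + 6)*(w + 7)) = w + 7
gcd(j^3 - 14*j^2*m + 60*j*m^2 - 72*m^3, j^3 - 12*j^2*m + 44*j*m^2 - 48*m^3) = j^2 - 8*j*m + 12*m^2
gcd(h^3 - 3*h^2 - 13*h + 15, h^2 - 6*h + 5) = h^2 - 6*h + 5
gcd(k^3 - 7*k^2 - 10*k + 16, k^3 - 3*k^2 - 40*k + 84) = 1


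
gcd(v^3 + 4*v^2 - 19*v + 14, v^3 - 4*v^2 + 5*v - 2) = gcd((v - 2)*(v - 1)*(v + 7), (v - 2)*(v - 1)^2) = v^2 - 3*v + 2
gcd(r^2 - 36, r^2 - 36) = r^2 - 36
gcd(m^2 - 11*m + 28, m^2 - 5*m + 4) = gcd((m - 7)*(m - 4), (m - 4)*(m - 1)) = m - 4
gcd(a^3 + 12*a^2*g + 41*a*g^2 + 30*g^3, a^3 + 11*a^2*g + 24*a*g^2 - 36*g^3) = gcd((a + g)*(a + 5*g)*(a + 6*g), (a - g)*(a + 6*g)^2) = a + 6*g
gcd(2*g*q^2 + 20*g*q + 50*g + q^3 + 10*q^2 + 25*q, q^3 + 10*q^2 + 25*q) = q^2 + 10*q + 25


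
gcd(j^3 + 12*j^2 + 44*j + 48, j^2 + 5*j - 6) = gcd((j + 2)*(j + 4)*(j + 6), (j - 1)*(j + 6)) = j + 6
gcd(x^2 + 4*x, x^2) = x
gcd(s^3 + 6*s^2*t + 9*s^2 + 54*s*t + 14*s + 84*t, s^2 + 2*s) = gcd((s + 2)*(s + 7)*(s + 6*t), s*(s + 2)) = s + 2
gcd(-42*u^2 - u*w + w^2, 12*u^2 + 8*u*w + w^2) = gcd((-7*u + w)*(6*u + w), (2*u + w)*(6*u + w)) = 6*u + w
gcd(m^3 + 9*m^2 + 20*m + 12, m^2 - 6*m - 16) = m + 2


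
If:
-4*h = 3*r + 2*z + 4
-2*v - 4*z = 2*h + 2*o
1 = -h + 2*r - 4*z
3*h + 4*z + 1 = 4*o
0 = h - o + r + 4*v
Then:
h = -109/21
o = -16/21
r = 11/3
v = 4/21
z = 121/42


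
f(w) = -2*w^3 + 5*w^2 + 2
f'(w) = -6*w^2 + 10*w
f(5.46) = -174.48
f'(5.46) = -124.27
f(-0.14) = 2.10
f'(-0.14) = -1.52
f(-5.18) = 414.15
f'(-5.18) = -212.79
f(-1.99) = 37.56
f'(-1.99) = -43.66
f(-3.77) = 180.23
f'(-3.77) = -122.98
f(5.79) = -218.59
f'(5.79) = -143.24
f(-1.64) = 24.27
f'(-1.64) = -32.54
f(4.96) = -119.04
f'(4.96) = -98.01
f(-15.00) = 7877.00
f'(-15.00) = -1500.00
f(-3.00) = 101.00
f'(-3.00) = -84.00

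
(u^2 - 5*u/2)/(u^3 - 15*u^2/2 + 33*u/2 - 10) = u/(u^2 - 5*u + 4)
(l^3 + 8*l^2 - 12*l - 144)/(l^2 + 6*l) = l + 2 - 24/l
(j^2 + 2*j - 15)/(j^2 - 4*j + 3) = (j + 5)/(j - 1)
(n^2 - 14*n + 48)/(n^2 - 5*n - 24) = (n - 6)/(n + 3)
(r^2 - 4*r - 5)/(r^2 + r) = (r - 5)/r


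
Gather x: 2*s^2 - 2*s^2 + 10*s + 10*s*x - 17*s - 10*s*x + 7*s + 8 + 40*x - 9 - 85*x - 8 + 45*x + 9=0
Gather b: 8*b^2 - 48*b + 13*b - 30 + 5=8*b^2 - 35*b - 25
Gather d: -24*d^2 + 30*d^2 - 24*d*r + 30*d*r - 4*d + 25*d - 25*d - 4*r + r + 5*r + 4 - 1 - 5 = 6*d^2 + d*(6*r - 4) + 2*r - 2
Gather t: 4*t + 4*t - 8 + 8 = 8*t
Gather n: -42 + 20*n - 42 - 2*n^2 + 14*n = -2*n^2 + 34*n - 84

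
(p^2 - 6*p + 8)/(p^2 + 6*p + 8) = (p^2 - 6*p + 8)/(p^2 + 6*p + 8)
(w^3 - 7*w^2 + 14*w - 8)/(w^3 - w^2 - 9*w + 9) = (w^2 - 6*w + 8)/(w^2 - 9)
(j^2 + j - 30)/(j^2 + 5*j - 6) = (j - 5)/(j - 1)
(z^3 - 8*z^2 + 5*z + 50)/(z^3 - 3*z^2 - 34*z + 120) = (z^2 - 3*z - 10)/(z^2 + 2*z - 24)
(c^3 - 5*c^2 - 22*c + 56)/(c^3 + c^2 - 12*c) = (c^2 - 9*c + 14)/(c*(c - 3))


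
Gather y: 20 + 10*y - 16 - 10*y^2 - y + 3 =-10*y^2 + 9*y + 7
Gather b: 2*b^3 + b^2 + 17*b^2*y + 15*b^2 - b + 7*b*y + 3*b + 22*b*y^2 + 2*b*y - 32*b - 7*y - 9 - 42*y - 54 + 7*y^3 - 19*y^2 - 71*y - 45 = 2*b^3 + b^2*(17*y + 16) + b*(22*y^2 + 9*y - 30) + 7*y^3 - 19*y^2 - 120*y - 108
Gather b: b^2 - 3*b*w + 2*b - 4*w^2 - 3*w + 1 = b^2 + b*(2 - 3*w) - 4*w^2 - 3*w + 1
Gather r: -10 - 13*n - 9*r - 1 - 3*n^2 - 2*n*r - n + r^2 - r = -3*n^2 - 14*n + r^2 + r*(-2*n - 10) - 11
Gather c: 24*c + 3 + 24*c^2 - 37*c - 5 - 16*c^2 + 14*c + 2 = 8*c^2 + c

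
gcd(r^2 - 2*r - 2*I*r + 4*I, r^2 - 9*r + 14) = r - 2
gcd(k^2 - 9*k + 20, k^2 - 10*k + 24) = k - 4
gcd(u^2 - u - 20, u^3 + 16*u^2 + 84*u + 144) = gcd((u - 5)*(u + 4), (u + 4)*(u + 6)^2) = u + 4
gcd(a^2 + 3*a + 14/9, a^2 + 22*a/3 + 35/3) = a + 7/3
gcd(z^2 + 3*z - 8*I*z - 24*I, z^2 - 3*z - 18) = z + 3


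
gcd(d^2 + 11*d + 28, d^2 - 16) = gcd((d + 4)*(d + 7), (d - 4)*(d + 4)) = d + 4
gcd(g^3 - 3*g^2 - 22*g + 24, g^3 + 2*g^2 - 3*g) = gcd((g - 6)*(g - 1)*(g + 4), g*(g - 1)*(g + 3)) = g - 1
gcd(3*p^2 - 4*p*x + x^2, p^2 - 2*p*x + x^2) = -p + x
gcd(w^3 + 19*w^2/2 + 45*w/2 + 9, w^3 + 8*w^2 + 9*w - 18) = w^2 + 9*w + 18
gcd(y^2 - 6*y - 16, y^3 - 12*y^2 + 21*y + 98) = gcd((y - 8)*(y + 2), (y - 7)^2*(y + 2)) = y + 2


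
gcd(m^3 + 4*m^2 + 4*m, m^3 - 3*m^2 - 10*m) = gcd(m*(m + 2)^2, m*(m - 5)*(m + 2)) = m^2 + 2*m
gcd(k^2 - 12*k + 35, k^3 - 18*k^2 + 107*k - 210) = k^2 - 12*k + 35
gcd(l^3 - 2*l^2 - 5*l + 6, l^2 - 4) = l + 2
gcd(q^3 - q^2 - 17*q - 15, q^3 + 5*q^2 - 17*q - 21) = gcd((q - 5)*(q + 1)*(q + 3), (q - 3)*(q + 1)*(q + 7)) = q + 1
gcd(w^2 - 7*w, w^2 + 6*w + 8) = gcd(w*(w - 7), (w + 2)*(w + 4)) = 1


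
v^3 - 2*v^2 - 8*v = v*(v - 4)*(v + 2)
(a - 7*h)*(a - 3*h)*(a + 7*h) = a^3 - 3*a^2*h - 49*a*h^2 + 147*h^3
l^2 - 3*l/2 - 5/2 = (l - 5/2)*(l + 1)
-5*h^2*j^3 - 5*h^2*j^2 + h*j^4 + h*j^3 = j^2*(-5*h + j)*(h*j + h)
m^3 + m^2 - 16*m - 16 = (m - 4)*(m + 1)*(m + 4)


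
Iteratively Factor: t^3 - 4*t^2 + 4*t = (t - 2)*(t^2 - 2*t) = (t - 2)^2*(t)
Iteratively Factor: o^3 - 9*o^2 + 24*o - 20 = (o - 2)*(o^2 - 7*o + 10) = (o - 5)*(o - 2)*(o - 2)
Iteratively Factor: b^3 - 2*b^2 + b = (b - 1)*(b^2 - b) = (b - 1)^2*(b)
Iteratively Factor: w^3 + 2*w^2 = (w + 2)*(w^2) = w*(w + 2)*(w)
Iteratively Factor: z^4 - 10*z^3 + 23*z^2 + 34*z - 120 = (z - 4)*(z^3 - 6*z^2 - z + 30) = (z - 5)*(z - 4)*(z^2 - z - 6) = (z - 5)*(z - 4)*(z - 3)*(z + 2)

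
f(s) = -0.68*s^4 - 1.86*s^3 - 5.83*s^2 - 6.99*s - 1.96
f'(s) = -2.72*s^3 - 5.58*s^2 - 11.66*s - 6.99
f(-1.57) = -2.29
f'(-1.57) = 8.09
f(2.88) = -161.66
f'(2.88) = -151.83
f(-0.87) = 0.54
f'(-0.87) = 0.72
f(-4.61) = -218.53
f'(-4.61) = 194.66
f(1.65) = -42.76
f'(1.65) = -53.64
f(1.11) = -20.48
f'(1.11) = -30.53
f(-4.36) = -173.88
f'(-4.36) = 163.21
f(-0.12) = -1.20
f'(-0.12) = -5.67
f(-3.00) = -38.32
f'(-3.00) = 51.21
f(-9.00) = -3516.82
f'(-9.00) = 1628.85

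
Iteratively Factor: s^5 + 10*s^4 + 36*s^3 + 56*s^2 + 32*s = (s + 4)*(s^4 + 6*s^3 + 12*s^2 + 8*s) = (s + 2)*(s + 4)*(s^3 + 4*s^2 + 4*s) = (s + 2)^2*(s + 4)*(s^2 + 2*s) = (s + 2)^3*(s + 4)*(s)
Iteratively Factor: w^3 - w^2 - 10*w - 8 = (w + 1)*(w^2 - 2*w - 8) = (w - 4)*(w + 1)*(w + 2)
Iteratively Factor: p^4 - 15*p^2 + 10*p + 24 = (p + 1)*(p^3 - p^2 - 14*p + 24) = (p + 1)*(p + 4)*(p^2 - 5*p + 6) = (p - 2)*(p + 1)*(p + 4)*(p - 3)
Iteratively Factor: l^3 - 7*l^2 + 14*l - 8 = (l - 4)*(l^2 - 3*l + 2) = (l - 4)*(l - 1)*(l - 2)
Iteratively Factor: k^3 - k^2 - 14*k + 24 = (k - 2)*(k^2 + k - 12) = (k - 2)*(k + 4)*(k - 3)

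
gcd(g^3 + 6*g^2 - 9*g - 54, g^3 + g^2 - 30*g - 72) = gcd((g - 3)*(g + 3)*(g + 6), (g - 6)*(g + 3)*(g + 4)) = g + 3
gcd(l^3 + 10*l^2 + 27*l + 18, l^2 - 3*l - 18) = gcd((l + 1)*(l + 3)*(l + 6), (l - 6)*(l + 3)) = l + 3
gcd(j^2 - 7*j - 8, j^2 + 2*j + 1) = j + 1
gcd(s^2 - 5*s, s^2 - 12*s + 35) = s - 5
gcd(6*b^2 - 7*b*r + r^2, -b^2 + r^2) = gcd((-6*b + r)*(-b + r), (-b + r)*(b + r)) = -b + r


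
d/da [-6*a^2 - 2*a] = -12*a - 2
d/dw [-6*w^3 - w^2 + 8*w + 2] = -18*w^2 - 2*w + 8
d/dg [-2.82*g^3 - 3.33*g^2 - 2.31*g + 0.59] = -8.46*g^2 - 6.66*g - 2.31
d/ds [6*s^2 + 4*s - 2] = 12*s + 4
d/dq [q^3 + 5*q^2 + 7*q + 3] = 3*q^2 + 10*q + 7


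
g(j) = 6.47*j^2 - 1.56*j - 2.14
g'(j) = 12.94*j - 1.56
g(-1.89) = 23.92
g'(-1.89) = -26.02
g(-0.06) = -2.02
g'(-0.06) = -2.34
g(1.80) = 16.01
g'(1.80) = 21.73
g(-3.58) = 86.37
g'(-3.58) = -47.89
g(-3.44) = 79.79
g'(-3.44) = -46.07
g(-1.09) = 7.25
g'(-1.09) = -15.66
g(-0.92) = 4.77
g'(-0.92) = -13.46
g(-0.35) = -0.80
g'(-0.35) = -6.09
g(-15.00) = 1477.01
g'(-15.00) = -195.66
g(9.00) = 507.89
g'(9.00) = 114.90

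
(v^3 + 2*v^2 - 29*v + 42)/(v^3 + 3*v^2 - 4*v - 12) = (v^2 + 4*v - 21)/(v^2 + 5*v + 6)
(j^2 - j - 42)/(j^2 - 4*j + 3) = (j^2 - j - 42)/(j^2 - 4*j + 3)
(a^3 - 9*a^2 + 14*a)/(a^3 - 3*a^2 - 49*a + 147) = a*(a - 2)/(a^2 + 4*a - 21)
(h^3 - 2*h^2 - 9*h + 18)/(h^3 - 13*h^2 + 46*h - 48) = (h + 3)/(h - 8)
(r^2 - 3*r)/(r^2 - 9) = r/(r + 3)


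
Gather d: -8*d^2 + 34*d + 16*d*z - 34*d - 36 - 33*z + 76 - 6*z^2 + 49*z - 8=-8*d^2 + 16*d*z - 6*z^2 + 16*z + 32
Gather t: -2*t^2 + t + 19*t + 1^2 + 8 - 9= -2*t^2 + 20*t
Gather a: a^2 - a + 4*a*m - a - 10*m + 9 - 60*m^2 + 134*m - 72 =a^2 + a*(4*m - 2) - 60*m^2 + 124*m - 63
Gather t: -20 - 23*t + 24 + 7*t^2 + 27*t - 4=7*t^2 + 4*t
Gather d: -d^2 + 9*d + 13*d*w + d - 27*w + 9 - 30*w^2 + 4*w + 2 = -d^2 + d*(13*w + 10) - 30*w^2 - 23*w + 11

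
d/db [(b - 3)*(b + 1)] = 2*b - 2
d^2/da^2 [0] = 0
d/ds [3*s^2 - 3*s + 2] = 6*s - 3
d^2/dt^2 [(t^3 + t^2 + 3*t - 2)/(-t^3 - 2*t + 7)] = 2*(-t^6 - 3*t^5 - 24*t^4 - 47*t^3 - 72*t^2 - 105*t - 83)/(t^9 + 6*t^7 - 21*t^6 + 12*t^5 - 84*t^4 + 155*t^3 - 84*t^2 + 294*t - 343)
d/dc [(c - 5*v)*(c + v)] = 2*c - 4*v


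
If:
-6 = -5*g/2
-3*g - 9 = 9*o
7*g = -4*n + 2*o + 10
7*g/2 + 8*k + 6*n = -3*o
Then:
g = 12/5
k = 63/40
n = -13/5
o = -9/5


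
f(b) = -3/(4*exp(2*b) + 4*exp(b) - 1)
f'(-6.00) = 0.03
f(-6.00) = 3.03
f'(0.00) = 0.73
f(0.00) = -0.43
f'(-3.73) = 0.37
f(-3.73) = 3.33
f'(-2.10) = 9.03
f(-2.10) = 6.66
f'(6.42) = 0.00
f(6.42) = -0.00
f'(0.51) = 0.31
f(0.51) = -0.18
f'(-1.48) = 286.34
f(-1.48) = -25.46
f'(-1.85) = 33.48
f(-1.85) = 11.02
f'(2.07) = 0.02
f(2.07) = -0.01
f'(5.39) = 0.00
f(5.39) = -0.00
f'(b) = -3*(-8*exp(2*b) - 4*exp(b))/(4*exp(2*b) + 4*exp(b) - 1)^2 = (24*exp(b) + 12)*exp(b)/(4*exp(2*b) + 4*exp(b) - 1)^2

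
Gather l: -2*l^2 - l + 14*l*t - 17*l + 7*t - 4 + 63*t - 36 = -2*l^2 + l*(14*t - 18) + 70*t - 40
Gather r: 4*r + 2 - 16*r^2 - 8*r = -16*r^2 - 4*r + 2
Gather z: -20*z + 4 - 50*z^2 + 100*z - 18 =-50*z^2 + 80*z - 14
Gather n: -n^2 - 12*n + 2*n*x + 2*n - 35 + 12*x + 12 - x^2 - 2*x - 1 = -n^2 + n*(2*x - 10) - x^2 + 10*x - 24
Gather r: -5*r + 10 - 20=-5*r - 10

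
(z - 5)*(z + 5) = z^2 - 25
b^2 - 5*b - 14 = (b - 7)*(b + 2)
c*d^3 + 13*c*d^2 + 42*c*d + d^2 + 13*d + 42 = (d + 6)*(d + 7)*(c*d + 1)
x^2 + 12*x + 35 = (x + 5)*(x + 7)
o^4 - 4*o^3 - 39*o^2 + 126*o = o*(o - 7)*(o - 3)*(o + 6)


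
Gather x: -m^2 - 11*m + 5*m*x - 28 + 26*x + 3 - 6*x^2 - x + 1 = -m^2 - 11*m - 6*x^2 + x*(5*m + 25) - 24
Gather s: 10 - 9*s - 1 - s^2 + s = -s^2 - 8*s + 9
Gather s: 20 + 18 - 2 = 36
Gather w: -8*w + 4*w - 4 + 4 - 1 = -4*w - 1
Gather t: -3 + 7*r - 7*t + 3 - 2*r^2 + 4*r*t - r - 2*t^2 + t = -2*r^2 + 6*r - 2*t^2 + t*(4*r - 6)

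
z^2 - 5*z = z*(z - 5)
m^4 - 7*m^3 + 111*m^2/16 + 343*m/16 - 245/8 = (m - 5)*(m - 2)*(m - 7/4)*(m + 7/4)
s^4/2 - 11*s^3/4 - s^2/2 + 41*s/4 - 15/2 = (s/2 + 1)*(s - 5)*(s - 3/2)*(s - 1)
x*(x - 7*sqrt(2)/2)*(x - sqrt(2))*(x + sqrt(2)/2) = x^4 - 4*sqrt(2)*x^3 + 5*x^2/2 + 7*sqrt(2)*x/2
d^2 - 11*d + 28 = (d - 7)*(d - 4)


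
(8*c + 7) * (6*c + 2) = 48*c^2 + 58*c + 14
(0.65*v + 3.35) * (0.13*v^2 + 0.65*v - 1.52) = 0.0845*v^3 + 0.858*v^2 + 1.1895*v - 5.092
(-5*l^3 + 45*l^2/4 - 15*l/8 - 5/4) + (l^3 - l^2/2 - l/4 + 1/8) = -4*l^3 + 43*l^2/4 - 17*l/8 - 9/8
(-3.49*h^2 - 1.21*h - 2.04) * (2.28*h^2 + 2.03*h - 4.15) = -7.9572*h^4 - 9.8435*h^3 + 7.376*h^2 + 0.880300000000001*h + 8.466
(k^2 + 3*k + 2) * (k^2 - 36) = k^4 + 3*k^3 - 34*k^2 - 108*k - 72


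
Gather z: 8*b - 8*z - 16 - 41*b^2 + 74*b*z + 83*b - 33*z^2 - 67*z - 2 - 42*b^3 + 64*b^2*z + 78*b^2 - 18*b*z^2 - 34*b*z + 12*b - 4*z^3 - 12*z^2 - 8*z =-42*b^3 + 37*b^2 + 103*b - 4*z^3 + z^2*(-18*b - 45) + z*(64*b^2 + 40*b - 83) - 18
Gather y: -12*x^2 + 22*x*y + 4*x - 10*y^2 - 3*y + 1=-12*x^2 + 4*x - 10*y^2 + y*(22*x - 3) + 1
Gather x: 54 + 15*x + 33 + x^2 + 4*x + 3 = x^2 + 19*x + 90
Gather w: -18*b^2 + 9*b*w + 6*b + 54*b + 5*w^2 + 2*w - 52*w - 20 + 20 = -18*b^2 + 60*b + 5*w^2 + w*(9*b - 50)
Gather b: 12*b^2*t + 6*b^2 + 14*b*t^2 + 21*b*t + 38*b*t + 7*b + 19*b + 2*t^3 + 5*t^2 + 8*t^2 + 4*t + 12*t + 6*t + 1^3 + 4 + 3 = b^2*(12*t + 6) + b*(14*t^2 + 59*t + 26) + 2*t^3 + 13*t^2 + 22*t + 8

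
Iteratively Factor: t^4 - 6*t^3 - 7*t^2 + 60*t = (t + 3)*(t^3 - 9*t^2 + 20*t) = (t - 4)*(t + 3)*(t^2 - 5*t) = (t - 5)*(t - 4)*(t + 3)*(t)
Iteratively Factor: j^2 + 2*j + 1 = (j + 1)*(j + 1)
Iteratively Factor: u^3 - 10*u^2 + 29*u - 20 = (u - 1)*(u^2 - 9*u + 20) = (u - 4)*(u - 1)*(u - 5)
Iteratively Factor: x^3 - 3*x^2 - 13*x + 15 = (x - 1)*(x^2 - 2*x - 15) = (x - 1)*(x + 3)*(x - 5)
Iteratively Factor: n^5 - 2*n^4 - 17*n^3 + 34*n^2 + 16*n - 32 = (n - 4)*(n^4 + 2*n^3 - 9*n^2 - 2*n + 8) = (n - 4)*(n + 1)*(n^3 + n^2 - 10*n + 8) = (n - 4)*(n + 1)*(n + 4)*(n^2 - 3*n + 2) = (n - 4)*(n - 2)*(n + 1)*(n + 4)*(n - 1)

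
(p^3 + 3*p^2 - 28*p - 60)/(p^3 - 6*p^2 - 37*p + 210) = (p + 2)/(p - 7)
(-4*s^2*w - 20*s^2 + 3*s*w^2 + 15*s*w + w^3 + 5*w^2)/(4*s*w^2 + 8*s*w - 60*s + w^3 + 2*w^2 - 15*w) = (-s + w)/(w - 3)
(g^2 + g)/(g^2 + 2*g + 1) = g/(g + 1)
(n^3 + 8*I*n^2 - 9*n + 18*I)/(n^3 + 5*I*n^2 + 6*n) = (n + 3*I)/n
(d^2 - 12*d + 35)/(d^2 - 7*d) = (d - 5)/d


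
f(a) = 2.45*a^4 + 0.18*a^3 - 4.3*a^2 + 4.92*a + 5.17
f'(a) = 9.8*a^3 + 0.54*a^2 - 8.6*a + 4.92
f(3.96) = 570.89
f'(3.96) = 587.90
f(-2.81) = 106.15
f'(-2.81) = -184.09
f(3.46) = 329.30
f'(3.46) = 387.56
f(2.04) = 41.27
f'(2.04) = 72.82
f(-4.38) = 787.70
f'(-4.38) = -770.52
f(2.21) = 55.43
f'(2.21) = 94.33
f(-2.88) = 119.59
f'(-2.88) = -199.93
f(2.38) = 73.56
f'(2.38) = 119.63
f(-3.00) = 145.30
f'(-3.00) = -229.02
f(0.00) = 5.17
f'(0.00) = 4.92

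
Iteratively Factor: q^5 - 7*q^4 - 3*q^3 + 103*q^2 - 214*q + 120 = (q - 5)*(q^4 - 2*q^3 - 13*q^2 + 38*q - 24) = (q - 5)*(q - 3)*(q^3 + q^2 - 10*q + 8) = (q - 5)*(q - 3)*(q - 2)*(q^2 + 3*q - 4) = (q - 5)*(q - 3)*(q - 2)*(q + 4)*(q - 1)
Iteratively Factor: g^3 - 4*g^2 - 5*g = (g + 1)*(g^2 - 5*g) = g*(g + 1)*(g - 5)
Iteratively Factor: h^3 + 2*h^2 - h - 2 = (h + 2)*(h^2 - 1) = (h + 1)*(h + 2)*(h - 1)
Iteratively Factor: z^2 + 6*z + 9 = (z + 3)*(z + 3)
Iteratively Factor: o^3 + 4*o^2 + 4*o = (o + 2)*(o^2 + 2*o) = (o + 2)^2*(o)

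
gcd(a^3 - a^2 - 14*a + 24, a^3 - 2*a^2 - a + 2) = a - 2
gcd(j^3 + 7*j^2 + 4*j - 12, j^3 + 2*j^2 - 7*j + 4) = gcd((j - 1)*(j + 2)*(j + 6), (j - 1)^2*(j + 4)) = j - 1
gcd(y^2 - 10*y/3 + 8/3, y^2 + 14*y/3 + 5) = 1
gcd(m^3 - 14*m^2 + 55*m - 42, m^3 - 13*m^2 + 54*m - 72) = m - 6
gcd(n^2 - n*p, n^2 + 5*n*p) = n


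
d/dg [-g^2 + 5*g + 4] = 5 - 2*g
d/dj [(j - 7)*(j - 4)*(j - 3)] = 3*j^2 - 28*j + 61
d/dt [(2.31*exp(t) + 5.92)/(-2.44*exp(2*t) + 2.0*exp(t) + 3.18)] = (5.6364*exp(2*t) + 28.8896*exp(t) - 4.4942)*exp(t)/(5.9536*exp(4*t) - 9.76*exp(3*t) - 11.5184*exp(2*t) + 12.72*exp(t) + 10.1124)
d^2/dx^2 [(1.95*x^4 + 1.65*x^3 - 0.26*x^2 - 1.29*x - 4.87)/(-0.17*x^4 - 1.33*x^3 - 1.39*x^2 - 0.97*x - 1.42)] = (-2.22044604925031e-16*x^10 + 0.786419999999996*x^9 + 2.809794*x^8 + 6.99811800000003*x^7 + 25.099216*x^6 + 76.69191*x^5 + 136.894584*x^4 + 95.549266*x^3 - 13.089408*x^2 - 51.027138*x - 12.56561)/(0.004913*x^12 + 0.115311*x^11 + 1.022652*x^10 + 4.32241*x^9 + 9.8007*x^8 + 16.158216*x^7 + 23.473702*x^6 + 26.532474*x^5 + 24.174315*x^4 + 20.445625*x^3 + 12.416622*x^2 + 5.867724*x + 2.863288)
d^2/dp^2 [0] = 0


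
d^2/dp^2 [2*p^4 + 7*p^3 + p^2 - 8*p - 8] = 24*p^2 + 42*p + 2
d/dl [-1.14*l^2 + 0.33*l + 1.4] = 0.33 - 2.28*l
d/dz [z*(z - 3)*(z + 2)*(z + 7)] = 4*z^3 + 18*z^2 - 26*z - 42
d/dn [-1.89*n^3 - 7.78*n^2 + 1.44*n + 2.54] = -5.67*n^2 - 15.56*n + 1.44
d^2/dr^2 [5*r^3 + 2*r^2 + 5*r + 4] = 30*r + 4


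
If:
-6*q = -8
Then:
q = 4/3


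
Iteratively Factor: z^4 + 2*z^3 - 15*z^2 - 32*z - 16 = (z - 4)*(z^3 + 6*z^2 + 9*z + 4) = (z - 4)*(z + 1)*(z^2 + 5*z + 4) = (z - 4)*(z + 1)*(z + 4)*(z + 1)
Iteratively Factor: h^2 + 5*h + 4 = (h + 1)*(h + 4)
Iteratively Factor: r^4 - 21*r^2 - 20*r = (r - 5)*(r^3 + 5*r^2 + 4*r) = r*(r - 5)*(r^2 + 5*r + 4) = r*(r - 5)*(r + 1)*(r + 4)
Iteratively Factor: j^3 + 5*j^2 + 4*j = (j)*(j^2 + 5*j + 4) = j*(j + 4)*(j + 1)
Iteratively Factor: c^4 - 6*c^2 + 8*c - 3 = (c + 3)*(c^3 - 3*c^2 + 3*c - 1) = (c - 1)*(c + 3)*(c^2 - 2*c + 1) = (c - 1)^2*(c + 3)*(c - 1)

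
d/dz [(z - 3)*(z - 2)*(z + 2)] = 3*z^2 - 6*z - 4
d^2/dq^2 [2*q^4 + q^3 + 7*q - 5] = 6*q*(4*q + 1)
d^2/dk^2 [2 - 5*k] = 0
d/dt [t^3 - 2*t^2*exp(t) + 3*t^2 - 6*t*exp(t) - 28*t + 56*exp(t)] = -2*t^2*exp(t) + 3*t^2 - 10*t*exp(t) + 6*t + 50*exp(t) - 28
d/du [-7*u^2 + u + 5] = 1 - 14*u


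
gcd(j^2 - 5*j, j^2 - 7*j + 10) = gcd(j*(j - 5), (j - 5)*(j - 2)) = j - 5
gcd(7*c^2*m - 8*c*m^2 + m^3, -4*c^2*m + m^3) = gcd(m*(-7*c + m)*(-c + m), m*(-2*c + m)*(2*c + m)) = m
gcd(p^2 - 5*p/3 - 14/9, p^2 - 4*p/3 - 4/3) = p + 2/3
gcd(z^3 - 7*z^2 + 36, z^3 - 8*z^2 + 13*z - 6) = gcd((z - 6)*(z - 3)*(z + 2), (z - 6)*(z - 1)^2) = z - 6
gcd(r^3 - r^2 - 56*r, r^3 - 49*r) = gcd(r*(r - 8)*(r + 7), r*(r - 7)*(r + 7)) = r^2 + 7*r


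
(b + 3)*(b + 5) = b^2 + 8*b + 15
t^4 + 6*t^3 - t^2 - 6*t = t*(t - 1)*(t + 1)*(t + 6)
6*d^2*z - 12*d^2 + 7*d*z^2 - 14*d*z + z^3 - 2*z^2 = (d + z)*(6*d + z)*(z - 2)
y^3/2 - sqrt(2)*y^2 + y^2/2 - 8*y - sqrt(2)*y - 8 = (y/2 + 1/2)*(y - 4*sqrt(2))*(y + 2*sqrt(2))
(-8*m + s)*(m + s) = -8*m^2 - 7*m*s + s^2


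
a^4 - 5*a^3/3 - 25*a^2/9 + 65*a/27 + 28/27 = (a - 7/3)*(a - 1)*(a + 1/3)*(a + 4/3)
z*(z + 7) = z^2 + 7*z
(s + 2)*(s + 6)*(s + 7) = s^3 + 15*s^2 + 68*s + 84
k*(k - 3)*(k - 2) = k^3 - 5*k^2 + 6*k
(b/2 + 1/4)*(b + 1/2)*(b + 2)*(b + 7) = b^4/2 + 5*b^3 + 93*b^2/8 + 65*b/8 + 7/4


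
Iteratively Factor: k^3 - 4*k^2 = (k - 4)*(k^2) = k*(k - 4)*(k)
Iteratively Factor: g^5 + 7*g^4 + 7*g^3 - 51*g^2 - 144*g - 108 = (g - 3)*(g^4 + 10*g^3 + 37*g^2 + 60*g + 36) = (g - 3)*(g + 3)*(g^3 + 7*g^2 + 16*g + 12) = (g - 3)*(g + 2)*(g + 3)*(g^2 + 5*g + 6) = (g - 3)*(g + 2)*(g + 3)^2*(g + 2)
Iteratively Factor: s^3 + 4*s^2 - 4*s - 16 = (s + 4)*(s^2 - 4) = (s - 2)*(s + 4)*(s + 2)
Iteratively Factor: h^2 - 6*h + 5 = (h - 1)*(h - 5)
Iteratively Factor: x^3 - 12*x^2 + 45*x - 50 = (x - 2)*(x^2 - 10*x + 25) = (x - 5)*(x - 2)*(x - 5)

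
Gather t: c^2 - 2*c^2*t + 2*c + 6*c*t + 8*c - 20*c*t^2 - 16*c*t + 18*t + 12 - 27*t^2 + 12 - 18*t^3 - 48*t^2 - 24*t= c^2 + 10*c - 18*t^3 + t^2*(-20*c - 75) + t*(-2*c^2 - 10*c - 6) + 24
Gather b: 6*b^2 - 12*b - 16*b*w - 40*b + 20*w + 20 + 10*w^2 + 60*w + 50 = 6*b^2 + b*(-16*w - 52) + 10*w^2 + 80*w + 70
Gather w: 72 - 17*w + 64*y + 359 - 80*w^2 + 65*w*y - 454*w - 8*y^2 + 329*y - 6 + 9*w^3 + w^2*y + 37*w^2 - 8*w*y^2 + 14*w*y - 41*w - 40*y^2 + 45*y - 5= 9*w^3 + w^2*(y - 43) + w*(-8*y^2 + 79*y - 512) - 48*y^2 + 438*y + 420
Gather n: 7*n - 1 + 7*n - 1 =14*n - 2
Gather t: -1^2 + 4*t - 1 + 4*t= 8*t - 2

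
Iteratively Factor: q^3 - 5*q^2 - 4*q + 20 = (q - 2)*(q^2 - 3*q - 10) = (q - 2)*(q + 2)*(q - 5)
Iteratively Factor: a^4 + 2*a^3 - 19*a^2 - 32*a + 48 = (a - 4)*(a^3 + 6*a^2 + 5*a - 12) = (a - 4)*(a + 3)*(a^2 + 3*a - 4) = (a - 4)*(a - 1)*(a + 3)*(a + 4)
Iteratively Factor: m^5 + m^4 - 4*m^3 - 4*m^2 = (m + 1)*(m^4 - 4*m^2) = (m + 1)*(m + 2)*(m^3 - 2*m^2) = m*(m + 1)*(m + 2)*(m^2 - 2*m) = m*(m - 2)*(m + 1)*(m + 2)*(m)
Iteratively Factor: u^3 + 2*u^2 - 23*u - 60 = (u - 5)*(u^2 + 7*u + 12) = (u - 5)*(u + 3)*(u + 4)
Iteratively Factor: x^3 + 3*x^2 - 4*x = (x)*(x^2 + 3*x - 4) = x*(x + 4)*(x - 1)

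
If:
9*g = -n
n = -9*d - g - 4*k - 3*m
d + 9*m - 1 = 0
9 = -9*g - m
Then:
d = 82 - 9*n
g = -n/9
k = 347*n/18 - 711/4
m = n - 9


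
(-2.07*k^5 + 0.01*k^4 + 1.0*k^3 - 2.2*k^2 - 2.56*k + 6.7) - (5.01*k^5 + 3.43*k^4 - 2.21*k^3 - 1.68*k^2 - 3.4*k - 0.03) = -7.08*k^5 - 3.42*k^4 + 3.21*k^3 - 0.52*k^2 + 0.84*k + 6.73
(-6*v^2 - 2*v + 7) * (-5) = 30*v^2 + 10*v - 35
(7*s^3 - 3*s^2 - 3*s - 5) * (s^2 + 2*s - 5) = 7*s^5 + 11*s^4 - 44*s^3 + 4*s^2 + 5*s + 25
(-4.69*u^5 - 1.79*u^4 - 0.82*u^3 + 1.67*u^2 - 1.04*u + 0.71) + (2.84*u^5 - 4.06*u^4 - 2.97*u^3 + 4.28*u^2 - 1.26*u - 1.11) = -1.85*u^5 - 5.85*u^4 - 3.79*u^3 + 5.95*u^2 - 2.3*u - 0.4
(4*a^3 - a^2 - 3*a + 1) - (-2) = 4*a^3 - a^2 - 3*a + 3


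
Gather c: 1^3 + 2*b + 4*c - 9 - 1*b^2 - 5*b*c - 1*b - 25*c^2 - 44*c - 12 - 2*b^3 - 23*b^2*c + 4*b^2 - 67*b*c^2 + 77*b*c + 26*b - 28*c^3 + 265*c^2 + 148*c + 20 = -2*b^3 + 3*b^2 + 27*b - 28*c^3 + c^2*(240 - 67*b) + c*(-23*b^2 + 72*b + 108)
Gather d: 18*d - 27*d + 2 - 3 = -9*d - 1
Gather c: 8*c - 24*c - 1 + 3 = 2 - 16*c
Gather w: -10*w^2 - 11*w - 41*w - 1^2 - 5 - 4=-10*w^2 - 52*w - 10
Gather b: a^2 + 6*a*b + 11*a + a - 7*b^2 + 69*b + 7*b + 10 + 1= a^2 + 12*a - 7*b^2 + b*(6*a + 76) + 11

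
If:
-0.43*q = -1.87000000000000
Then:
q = 4.35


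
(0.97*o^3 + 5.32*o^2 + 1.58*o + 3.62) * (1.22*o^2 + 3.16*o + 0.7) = 1.1834*o^5 + 9.5556*o^4 + 19.4178*o^3 + 13.1332*o^2 + 12.5452*o + 2.534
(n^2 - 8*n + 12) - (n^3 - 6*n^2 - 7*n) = -n^3 + 7*n^2 - n + 12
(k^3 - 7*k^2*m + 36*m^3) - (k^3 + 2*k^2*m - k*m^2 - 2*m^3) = -9*k^2*m + k*m^2 + 38*m^3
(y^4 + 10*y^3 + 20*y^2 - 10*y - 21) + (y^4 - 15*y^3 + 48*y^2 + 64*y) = 2*y^4 - 5*y^3 + 68*y^2 + 54*y - 21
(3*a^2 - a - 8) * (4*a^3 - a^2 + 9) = 12*a^5 - 7*a^4 - 31*a^3 + 35*a^2 - 9*a - 72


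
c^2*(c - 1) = c^3 - c^2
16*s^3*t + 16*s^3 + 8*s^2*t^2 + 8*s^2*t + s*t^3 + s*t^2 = (4*s + t)^2*(s*t + s)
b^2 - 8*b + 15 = (b - 5)*(b - 3)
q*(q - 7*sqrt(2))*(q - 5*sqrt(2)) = q^3 - 12*sqrt(2)*q^2 + 70*q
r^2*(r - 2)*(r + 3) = r^4 + r^3 - 6*r^2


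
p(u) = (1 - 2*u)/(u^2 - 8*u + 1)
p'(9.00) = 1.50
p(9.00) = -1.70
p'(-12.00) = 0.01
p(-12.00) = 0.10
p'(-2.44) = 0.03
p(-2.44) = 0.22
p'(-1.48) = 0.06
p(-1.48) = 0.26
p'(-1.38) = 0.06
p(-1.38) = 0.27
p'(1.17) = 0.13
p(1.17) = 0.19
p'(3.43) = 0.11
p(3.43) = 0.40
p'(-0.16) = 1.20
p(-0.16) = 0.57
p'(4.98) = 0.23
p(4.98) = 0.64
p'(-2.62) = 0.03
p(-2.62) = 0.22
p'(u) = (1 - 2*u)*(8 - 2*u)/(u^2 - 8*u + 1)^2 - 2/(u^2 - 8*u + 1) = 2*(u^2 - u + 3)/(u^4 - 16*u^3 + 66*u^2 - 16*u + 1)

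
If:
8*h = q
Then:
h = q/8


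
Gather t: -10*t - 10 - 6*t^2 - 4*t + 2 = -6*t^2 - 14*t - 8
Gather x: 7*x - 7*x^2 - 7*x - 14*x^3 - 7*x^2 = -14*x^3 - 14*x^2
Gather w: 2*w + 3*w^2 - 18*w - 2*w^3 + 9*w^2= -2*w^3 + 12*w^2 - 16*w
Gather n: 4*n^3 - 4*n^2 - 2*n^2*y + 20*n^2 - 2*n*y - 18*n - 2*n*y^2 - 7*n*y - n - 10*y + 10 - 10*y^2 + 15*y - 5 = 4*n^3 + n^2*(16 - 2*y) + n*(-2*y^2 - 9*y - 19) - 10*y^2 + 5*y + 5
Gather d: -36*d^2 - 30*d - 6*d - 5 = -36*d^2 - 36*d - 5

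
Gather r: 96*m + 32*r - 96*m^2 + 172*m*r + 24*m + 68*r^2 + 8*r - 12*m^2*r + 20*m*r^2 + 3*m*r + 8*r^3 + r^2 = -96*m^2 + 120*m + 8*r^3 + r^2*(20*m + 69) + r*(-12*m^2 + 175*m + 40)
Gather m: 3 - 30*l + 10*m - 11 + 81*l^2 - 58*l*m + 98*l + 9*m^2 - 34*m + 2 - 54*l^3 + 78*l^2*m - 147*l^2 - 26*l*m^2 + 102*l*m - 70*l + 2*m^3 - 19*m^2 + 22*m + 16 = -54*l^3 - 66*l^2 - 2*l + 2*m^3 + m^2*(-26*l - 10) + m*(78*l^2 + 44*l - 2) + 10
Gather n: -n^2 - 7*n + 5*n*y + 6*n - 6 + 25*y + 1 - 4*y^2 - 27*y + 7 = -n^2 + n*(5*y - 1) - 4*y^2 - 2*y + 2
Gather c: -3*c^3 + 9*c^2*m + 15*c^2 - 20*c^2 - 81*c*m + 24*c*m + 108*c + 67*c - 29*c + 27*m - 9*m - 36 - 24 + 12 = -3*c^3 + c^2*(9*m - 5) + c*(146 - 57*m) + 18*m - 48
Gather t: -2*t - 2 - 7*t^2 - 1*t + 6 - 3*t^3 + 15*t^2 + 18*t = -3*t^3 + 8*t^2 + 15*t + 4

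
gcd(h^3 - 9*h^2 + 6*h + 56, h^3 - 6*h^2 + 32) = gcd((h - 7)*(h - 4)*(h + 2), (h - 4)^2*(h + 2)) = h^2 - 2*h - 8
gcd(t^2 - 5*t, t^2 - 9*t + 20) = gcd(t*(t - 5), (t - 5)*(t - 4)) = t - 5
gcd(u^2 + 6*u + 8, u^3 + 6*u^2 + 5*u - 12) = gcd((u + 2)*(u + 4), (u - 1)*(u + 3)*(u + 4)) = u + 4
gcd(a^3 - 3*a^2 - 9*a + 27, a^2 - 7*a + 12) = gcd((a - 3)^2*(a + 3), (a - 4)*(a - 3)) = a - 3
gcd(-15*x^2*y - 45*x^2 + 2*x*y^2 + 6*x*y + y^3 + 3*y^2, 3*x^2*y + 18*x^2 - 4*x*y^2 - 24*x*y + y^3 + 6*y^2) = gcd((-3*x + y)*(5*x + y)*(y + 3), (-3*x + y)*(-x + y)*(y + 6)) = 3*x - y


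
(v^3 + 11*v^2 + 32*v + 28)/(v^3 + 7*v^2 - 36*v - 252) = (v^2 + 4*v + 4)/(v^2 - 36)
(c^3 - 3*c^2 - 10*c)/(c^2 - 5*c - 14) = c*(c - 5)/(c - 7)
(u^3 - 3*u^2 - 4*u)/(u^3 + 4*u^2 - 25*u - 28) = u/(u + 7)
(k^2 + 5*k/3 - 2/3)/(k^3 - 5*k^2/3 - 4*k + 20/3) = (3*k - 1)/(3*k^2 - 11*k + 10)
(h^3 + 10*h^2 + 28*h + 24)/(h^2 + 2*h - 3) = (h^3 + 10*h^2 + 28*h + 24)/(h^2 + 2*h - 3)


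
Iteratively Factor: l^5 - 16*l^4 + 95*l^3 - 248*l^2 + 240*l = (l)*(l^4 - 16*l^3 + 95*l^2 - 248*l + 240) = l*(l - 5)*(l^3 - 11*l^2 + 40*l - 48) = l*(l - 5)*(l - 4)*(l^2 - 7*l + 12) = l*(l - 5)*(l - 4)*(l - 3)*(l - 4)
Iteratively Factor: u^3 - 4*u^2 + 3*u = (u)*(u^2 - 4*u + 3) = u*(u - 3)*(u - 1)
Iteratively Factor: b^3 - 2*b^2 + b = (b - 1)*(b^2 - b) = (b - 1)^2*(b)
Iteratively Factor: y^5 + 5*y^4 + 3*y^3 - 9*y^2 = (y - 1)*(y^4 + 6*y^3 + 9*y^2) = y*(y - 1)*(y^3 + 6*y^2 + 9*y) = y^2*(y - 1)*(y^2 + 6*y + 9) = y^2*(y - 1)*(y + 3)*(y + 3)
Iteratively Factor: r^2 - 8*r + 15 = (r - 3)*(r - 5)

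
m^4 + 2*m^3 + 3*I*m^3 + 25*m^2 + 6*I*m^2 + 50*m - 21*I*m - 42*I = (m + 2)*(m - 3*I)*(m - I)*(m + 7*I)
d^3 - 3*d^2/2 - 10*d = d*(d - 4)*(d + 5/2)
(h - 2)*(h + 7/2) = h^2 + 3*h/2 - 7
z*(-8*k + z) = -8*k*z + z^2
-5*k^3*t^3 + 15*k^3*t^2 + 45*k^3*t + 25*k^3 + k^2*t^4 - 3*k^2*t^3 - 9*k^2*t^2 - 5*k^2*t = (-5*k + t)*(t - 5)*(k*t + k)^2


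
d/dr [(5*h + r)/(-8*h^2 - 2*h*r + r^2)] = (-8*h^2 - 2*h*r + r^2 + 2*(h - r)*(5*h + r))/(8*h^2 + 2*h*r - r^2)^2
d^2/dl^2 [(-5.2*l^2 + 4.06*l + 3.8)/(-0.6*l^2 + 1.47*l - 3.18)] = (-3.5527136788005e-15*l^4 + 6.2496*l^3 - 67.7376*l^2 + 66.58848*l + 65.289168)/(0.216*l^6 - 1.5876*l^5 + 7.32402*l^4 - 20.005083*l^3 + 38.817306*l^2 - 44.595684*l + 32.157432)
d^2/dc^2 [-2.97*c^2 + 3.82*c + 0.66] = -5.94000000000000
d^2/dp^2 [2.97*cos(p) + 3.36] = -2.97*cos(p)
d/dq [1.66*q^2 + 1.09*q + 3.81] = 3.32*q + 1.09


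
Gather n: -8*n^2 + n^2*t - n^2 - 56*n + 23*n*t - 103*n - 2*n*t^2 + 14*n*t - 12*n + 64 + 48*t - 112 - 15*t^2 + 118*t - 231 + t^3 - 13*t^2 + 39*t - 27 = n^2*(t - 9) + n*(-2*t^2 + 37*t - 171) + t^3 - 28*t^2 + 205*t - 306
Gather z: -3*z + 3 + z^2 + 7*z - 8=z^2 + 4*z - 5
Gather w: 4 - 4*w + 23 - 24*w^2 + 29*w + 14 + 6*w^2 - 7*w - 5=-18*w^2 + 18*w + 36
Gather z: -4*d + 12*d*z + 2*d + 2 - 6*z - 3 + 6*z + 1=12*d*z - 2*d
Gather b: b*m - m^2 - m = b*m - m^2 - m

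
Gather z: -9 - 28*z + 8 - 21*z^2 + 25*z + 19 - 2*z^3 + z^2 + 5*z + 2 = -2*z^3 - 20*z^2 + 2*z + 20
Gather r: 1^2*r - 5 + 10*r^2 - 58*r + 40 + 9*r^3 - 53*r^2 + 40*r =9*r^3 - 43*r^2 - 17*r + 35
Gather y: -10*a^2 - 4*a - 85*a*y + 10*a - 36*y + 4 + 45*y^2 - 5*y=-10*a^2 + 6*a + 45*y^2 + y*(-85*a - 41) + 4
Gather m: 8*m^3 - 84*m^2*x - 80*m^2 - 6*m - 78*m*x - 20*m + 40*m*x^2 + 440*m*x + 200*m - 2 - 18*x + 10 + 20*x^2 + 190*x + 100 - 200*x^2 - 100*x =8*m^3 + m^2*(-84*x - 80) + m*(40*x^2 + 362*x + 174) - 180*x^2 + 72*x + 108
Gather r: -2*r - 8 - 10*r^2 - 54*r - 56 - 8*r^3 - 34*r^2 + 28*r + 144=-8*r^3 - 44*r^2 - 28*r + 80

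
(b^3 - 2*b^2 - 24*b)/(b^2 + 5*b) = (b^2 - 2*b - 24)/(b + 5)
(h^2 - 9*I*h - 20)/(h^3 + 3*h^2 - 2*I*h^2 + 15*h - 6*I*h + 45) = (h - 4*I)/(h^2 + 3*h*(1 + I) + 9*I)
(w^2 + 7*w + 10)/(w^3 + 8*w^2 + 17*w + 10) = 1/(w + 1)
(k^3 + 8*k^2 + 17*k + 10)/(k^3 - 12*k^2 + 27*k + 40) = (k^2 + 7*k + 10)/(k^2 - 13*k + 40)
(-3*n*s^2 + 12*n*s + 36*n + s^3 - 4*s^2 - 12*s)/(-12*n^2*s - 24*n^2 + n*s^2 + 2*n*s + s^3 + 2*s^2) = (s - 6)/(4*n + s)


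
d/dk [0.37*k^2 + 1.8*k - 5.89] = 0.74*k + 1.8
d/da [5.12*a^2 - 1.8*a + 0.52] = 10.24*a - 1.8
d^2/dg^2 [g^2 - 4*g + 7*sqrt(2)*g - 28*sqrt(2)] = 2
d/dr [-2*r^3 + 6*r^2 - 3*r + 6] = -6*r^2 + 12*r - 3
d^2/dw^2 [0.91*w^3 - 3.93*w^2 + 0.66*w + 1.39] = 5.46*w - 7.86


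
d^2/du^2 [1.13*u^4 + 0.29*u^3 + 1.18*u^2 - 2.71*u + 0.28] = 13.56*u^2 + 1.74*u + 2.36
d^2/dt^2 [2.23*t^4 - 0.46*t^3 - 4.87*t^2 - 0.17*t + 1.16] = 26.76*t^2 - 2.76*t - 9.74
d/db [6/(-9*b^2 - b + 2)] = 6*(18*b + 1)/(9*b^2 + b - 2)^2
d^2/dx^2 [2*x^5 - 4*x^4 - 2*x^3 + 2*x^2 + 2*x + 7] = 40*x^3 - 48*x^2 - 12*x + 4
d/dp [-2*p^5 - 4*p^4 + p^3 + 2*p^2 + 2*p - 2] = -10*p^4 - 16*p^3 + 3*p^2 + 4*p + 2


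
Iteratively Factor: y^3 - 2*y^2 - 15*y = (y)*(y^2 - 2*y - 15) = y*(y - 5)*(y + 3)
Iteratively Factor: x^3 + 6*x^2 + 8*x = (x + 4)*(x^2 + 2*x) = x*(x + 4)*(x + 2)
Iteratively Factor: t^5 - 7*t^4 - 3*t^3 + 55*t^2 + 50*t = (t + 2)*(t^4 - 9*t^3 + 15*t^2 + 25*t) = (t - 5)*(t + 2)*(t^3 - 4*t^2 - 5*t) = (t - 5)*(t + 1)*(t + 2)*(t^2 - 5*t) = t*(t - 5)*(t + 1)*(t + 2)*(t - 5)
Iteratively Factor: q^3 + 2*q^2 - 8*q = (q)*(q^2 + 2*q - 8) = q*(q - 2)*(q + 4)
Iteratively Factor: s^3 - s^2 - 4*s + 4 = (s + 2)*(s^2 - 3*s + 2) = (s - 2)*(s + 2)*(s - 1)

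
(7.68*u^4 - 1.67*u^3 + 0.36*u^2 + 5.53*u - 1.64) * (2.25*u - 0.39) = 17.28*u^5 - 6.7527*u^4 + 1.4613*u^3 + 12.3021*u^2 - 5.8467*u + 0.6396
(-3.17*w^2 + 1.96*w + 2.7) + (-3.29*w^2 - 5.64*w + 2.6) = -6.46*w^2 - 3.68*w + 5.3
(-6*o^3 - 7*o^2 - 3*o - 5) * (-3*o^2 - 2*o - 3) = 18*o^5 + 33*o^4 + 41*o^3 + 42*o^2 + 19*o + 15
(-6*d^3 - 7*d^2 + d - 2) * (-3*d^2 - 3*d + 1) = 18*d^5 + 39*d^4 + 12*d^3 - 4*d^2 + 7*d - 2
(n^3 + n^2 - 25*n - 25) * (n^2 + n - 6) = n^5 + 2*n^4 - 30*n^3 - 56*n^2 + 125*n + 150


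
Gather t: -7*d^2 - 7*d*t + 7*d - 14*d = -7*d^2 - 7*d*t - 7*d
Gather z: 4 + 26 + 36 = 66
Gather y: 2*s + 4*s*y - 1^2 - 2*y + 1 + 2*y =4*s*y + 2*s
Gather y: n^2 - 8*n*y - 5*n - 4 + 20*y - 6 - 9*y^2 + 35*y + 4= n^2 - 5*n - 9*y^2 + y*(55 - 8*n) - 6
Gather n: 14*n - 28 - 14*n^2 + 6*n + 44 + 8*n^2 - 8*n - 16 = -6*n^2 + 12*n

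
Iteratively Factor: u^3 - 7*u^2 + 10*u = (u - 5)*(u^2 - 2*u) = u*(u - 5)*(u - 2)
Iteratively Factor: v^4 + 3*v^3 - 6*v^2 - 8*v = (v + 1)*(v^3 + 2*v^2 - 8*v) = (v + 1)*(v + 4)*(v^2 - 2*v) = v*(v + 1)*(v + 4)*(v - 2)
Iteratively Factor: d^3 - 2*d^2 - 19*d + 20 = (d + 4)*(d^2 - 6*d + 5) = (d - 1)*(d + 4)*(d - 5)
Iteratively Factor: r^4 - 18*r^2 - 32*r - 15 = (r + 1)*(r^3 - r^2 - 17*r - 15) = (r + 1)^2*(r^2 - 2*r - 15) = (r + 1)^2*(r + 3)*(r - 5)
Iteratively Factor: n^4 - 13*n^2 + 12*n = (n)*(n^3 - 13*n + 12) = n*(n - 1)*(n^2 + n - 12) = n*(n - 1)*(n + 4)*(n - 3)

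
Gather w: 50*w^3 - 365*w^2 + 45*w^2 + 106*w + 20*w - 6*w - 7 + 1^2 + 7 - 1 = 50*w^3 - 320*w^2 + 120*w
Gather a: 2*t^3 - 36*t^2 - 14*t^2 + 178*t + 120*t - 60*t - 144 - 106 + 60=2*t^3 - 50*t^2 + 238*t - 190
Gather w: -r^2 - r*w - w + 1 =-r^2 + w*(-r - 1) + 1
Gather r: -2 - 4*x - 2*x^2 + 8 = -2*x^2 - 4*x + 6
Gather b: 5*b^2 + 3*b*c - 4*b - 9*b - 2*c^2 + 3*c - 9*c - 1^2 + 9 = 5*b^2 + b*(3*c - 13) - 2*c^2 - 6*c + 8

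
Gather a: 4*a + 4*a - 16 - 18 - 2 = 8*a - 36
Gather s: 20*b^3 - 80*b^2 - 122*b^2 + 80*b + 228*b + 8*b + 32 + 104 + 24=20*b^3 - 202*b^2 + 316*b + 160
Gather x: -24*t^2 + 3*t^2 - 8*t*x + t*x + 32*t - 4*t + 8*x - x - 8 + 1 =-21*t^2 + 28*t + x*(7 - 7*t) - 7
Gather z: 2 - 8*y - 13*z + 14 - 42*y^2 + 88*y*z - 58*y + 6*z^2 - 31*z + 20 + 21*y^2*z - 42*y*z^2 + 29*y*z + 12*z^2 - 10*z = -42*y^2 - 66*y + z^2*(18 - 42*y) + z*(21*y^2 + 117*y - 54) + 36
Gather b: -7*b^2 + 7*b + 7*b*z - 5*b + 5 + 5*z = -7*b^2 + b*(7*z + 2) + 5*z + 5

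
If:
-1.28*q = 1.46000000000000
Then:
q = -1.14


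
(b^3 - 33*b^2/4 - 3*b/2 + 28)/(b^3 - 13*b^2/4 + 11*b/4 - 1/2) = (4*b^2 - 25*b - 56)/(4*b^2 - 5*b + 1)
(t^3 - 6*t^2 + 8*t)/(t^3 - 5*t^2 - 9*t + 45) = t*(t^2 - 6*t + 8)/(t^3 - 5*t^2 - 9*t + 45)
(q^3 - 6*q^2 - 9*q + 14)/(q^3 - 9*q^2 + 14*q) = (q^2 + q - 2)/(q*(q - 2))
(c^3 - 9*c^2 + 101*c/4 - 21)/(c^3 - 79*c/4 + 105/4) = (c - 4)/(c + 5)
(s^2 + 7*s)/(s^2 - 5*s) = (s + 7)/(s - 5)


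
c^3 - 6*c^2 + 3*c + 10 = (c - 5)*(c - 2)*(c + 1)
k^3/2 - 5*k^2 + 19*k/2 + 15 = (k/2 + 1/2)*(k - 6)*(k - 5)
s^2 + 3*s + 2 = (s + 1)*(s + 2)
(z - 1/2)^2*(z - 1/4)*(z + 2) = z^4 + 3*z^3/4 - 2*z^2 + 15*z/16 - 1/8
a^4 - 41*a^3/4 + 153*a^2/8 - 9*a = a*(a - 8)*(a - 3/2)*(a - 3/4)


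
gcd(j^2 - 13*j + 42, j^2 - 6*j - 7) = j - 7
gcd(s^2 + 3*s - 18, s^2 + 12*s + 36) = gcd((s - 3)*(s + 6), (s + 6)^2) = s + 6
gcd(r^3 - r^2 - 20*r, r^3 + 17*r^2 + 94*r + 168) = r + 4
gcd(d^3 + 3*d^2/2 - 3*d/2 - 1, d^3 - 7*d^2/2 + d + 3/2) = d^2 - d/2 - 1/2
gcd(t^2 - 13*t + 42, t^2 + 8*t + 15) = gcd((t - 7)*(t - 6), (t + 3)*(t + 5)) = 1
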